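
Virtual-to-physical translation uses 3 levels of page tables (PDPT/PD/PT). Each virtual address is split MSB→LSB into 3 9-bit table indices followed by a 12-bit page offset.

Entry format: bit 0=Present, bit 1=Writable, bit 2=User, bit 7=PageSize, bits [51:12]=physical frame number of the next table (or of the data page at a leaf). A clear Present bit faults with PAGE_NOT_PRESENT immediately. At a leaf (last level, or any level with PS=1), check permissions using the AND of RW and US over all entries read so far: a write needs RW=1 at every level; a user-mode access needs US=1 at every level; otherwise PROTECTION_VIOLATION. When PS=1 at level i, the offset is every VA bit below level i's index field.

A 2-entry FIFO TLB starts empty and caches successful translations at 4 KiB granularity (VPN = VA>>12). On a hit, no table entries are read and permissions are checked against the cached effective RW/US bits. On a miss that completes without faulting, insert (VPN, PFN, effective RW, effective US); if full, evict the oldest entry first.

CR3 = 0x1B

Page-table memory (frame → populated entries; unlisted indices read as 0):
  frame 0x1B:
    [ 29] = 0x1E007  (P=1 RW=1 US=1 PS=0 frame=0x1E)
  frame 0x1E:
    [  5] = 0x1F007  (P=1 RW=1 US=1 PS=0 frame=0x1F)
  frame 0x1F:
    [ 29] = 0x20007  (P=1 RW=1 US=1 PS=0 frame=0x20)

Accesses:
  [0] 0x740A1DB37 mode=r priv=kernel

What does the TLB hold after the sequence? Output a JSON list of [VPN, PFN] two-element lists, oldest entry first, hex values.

Trace:
#0 VA=0x740A1DB37 (r,kernel):
  L0 @0x1B[29] → 0x1E007  P=1,RW=1,US=1,PS=0
  L1 @0x1E[5] → 0x1F007  P=1,RW=1,US=1,PS=0
  L2 @0x1F[29] → 0x20007  P=1,RW=1,US=1,PS=0
  → PA=0x20B37  (3 entries read)

TLB: [["0x740A1D", "0x20"]]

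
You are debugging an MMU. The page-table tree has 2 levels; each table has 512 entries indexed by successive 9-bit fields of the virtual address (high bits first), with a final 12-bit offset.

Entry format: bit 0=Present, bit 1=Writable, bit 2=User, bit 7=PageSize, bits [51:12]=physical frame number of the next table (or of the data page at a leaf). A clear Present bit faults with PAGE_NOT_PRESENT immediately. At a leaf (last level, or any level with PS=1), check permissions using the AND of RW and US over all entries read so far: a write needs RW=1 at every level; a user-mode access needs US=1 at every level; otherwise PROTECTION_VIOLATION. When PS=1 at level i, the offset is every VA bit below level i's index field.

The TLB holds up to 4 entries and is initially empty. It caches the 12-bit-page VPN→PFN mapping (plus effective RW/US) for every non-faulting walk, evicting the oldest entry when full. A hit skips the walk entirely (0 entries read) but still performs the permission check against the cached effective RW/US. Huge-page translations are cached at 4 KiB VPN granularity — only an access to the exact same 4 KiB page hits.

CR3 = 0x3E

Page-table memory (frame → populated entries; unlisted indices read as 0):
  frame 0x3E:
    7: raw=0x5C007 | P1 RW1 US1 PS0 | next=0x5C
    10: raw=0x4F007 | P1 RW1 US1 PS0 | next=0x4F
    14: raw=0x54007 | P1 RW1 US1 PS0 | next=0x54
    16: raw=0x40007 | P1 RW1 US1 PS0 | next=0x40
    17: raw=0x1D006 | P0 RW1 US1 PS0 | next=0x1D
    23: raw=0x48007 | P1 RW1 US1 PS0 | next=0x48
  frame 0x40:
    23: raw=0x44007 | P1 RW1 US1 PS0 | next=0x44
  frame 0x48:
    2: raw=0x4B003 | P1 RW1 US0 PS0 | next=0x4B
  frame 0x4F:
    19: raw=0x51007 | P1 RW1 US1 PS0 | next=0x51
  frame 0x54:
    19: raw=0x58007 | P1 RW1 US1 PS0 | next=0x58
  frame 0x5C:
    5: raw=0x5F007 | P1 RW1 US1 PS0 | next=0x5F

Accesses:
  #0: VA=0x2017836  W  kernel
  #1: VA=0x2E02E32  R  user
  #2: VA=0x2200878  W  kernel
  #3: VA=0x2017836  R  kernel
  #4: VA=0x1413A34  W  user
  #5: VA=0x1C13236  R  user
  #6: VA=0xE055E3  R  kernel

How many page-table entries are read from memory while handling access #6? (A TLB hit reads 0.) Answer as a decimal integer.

Walk each access:
#0 VA=0x2017836 (w,kernel):
  [0] read 0x3E idx=16: raw=0x40007 flags P=1 W=1 U=1 S=0
  [1] read 0x40 idx=23: raw=0x44007 flags P=1 W=1 U=1 S=0
  ⇒ phys 0x44836  [2 reads]
#1 VA=0x2E02E32 (r,user):
  [0] read 0x3E idx=23: raw=0x48007 flags P=1 W=1 U=1 S=0
  [1] read 0x48 idx=2: raw=0x4B003 flags P=1 W=1 U=0 S=0
  ⇒ fault: PROTECTION_VIOLATION  — 2 lookups
#2 VA=0x2200878 (w,kernel):
  [0] read 0x3E idx=17: raw=0x1D006 flags P=0 W=1 U=1 S=0
  ⇒ fault: PAGE_NOT_PRESENT  — 1 lookups
#3 VA=0x2017836 (r,kernel):
  TLB hit vpn=0x2017 → PA=0x44836
#4 VA=0x1413A34 (w,user):
  [0] read 0x3E idx=10: raw=0x4F007 flags P=1 W=1 U=1 S=0
  [1] read 0x4F idx=19: raw=0x51007 flags P=1 W=1 U=1 S=0
  ⇒ phys 0x51A34  [2 reads]
#5 VA=0x1C13236 (r,user):
  [0] read 0x3E idx=14: raw=0x54007 flags P=1 W=1 U=1 S=0
  [1] read 0x54 idx=19: raw=0x58007 flags P=1 W=1 U=1 S=0
  ⇒ phys 0x58236  [2 reads]
#6 VA=0xE055E3 (r,kernel):
  [0] read 0x3E idx=7: raw=0x5C007 flags P=1 W=1 U=1 S=0
  [1] read 0x5C idx=5: raw=0x5F007 flags P=1 W=1 U=1 S=0
  ⇒ phys 0x5F5E3  [2 reads]

Entries read for #6: 2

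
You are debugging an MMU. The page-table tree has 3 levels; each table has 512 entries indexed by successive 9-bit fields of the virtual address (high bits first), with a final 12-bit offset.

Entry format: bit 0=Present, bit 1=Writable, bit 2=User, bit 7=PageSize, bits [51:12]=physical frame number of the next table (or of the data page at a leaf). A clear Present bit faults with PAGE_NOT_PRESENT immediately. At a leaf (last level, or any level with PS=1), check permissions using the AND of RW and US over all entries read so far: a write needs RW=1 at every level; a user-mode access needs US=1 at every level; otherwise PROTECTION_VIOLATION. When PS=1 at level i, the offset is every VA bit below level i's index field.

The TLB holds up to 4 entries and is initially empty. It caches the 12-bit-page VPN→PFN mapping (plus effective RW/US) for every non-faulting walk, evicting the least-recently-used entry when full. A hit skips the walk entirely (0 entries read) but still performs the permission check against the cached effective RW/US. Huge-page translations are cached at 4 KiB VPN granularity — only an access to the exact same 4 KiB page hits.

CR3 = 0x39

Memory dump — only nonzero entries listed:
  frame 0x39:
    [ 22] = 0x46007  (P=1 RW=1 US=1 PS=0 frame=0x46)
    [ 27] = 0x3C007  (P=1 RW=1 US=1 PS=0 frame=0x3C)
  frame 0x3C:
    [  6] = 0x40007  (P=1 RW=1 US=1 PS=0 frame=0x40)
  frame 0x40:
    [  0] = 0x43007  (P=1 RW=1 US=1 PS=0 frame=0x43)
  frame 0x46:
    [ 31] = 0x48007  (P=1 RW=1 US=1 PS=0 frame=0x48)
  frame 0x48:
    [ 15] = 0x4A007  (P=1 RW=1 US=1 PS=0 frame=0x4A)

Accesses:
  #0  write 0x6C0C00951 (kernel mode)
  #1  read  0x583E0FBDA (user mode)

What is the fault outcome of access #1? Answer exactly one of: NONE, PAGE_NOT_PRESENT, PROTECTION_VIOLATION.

Per-access translation:
#0 VA=0x6C0C00951 (w,kernel):
  L0: frame=0x39 idx=27 entry=0x3C007 [P=1 RW=1 US=1 PS=0]
  L1: frame=0x3C idx=6 entry=0x40007 [P=1 RW=1 US=1 PS=0]
  L2: frame=0x40 idx=0 entry=0x43007 [P=1 RW=1 US=1 PS=0]
  → PA=0x43951  (3 entries read)
#1 VA=0x583E0FBDA (r,user):
  L0: frame=0x39 idx=22 entry=0x46007 [P=1 RW=1 US=1 PS=0]
  L1: frame=0x46 idx=31 entry=0x48007 [P=1 RW=1 US=1 PS=0]
  L2: frame=0x48 idx=15 entry=0x4A007 [P=1 RW=1 US=1 PS=0]
  → PA=0x4ABDA  (3 entries read)

Access #1 fault: NONE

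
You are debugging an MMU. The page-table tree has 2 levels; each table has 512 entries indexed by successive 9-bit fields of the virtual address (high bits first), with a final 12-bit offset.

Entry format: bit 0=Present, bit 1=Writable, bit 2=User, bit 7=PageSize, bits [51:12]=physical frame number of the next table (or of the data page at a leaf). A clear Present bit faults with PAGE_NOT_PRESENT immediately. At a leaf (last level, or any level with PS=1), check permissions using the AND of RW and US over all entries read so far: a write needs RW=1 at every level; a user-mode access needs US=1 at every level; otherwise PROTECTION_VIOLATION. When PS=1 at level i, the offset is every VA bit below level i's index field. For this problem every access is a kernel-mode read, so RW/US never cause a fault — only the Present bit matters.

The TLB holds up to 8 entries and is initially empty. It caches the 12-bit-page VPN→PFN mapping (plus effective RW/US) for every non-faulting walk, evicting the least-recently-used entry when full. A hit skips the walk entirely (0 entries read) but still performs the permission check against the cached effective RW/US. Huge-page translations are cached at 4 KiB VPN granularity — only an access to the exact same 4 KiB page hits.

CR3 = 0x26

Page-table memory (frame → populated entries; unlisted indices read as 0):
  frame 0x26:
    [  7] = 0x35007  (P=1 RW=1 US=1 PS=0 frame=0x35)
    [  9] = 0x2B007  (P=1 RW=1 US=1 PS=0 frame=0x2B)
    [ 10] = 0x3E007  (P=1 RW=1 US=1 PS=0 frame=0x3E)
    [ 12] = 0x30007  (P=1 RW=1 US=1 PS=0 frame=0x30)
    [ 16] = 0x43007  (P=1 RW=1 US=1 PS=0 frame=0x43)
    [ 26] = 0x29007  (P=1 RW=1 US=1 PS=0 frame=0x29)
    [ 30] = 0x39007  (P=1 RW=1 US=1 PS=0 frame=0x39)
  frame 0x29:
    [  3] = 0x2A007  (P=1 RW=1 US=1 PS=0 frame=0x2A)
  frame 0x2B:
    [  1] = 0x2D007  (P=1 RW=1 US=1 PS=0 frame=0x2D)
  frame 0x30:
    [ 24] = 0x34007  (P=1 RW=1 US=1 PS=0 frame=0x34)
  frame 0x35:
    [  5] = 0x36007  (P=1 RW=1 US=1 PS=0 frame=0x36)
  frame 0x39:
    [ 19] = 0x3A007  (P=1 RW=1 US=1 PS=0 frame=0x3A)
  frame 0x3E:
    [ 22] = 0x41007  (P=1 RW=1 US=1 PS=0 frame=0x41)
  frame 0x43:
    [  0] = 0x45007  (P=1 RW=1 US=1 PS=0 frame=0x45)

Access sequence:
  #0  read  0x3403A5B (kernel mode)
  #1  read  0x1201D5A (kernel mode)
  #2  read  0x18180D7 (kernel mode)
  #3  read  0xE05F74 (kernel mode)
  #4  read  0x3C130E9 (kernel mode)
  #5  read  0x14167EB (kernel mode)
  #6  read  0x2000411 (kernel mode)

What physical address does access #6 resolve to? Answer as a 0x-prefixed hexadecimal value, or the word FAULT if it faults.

Walk each access:
#0 VA=0x3403A5B (r,kernel):
  L0 @0x26[26] → 0x29007  P=1,RW=1,US=1,PS=0
  L1 @0x29[3] → 0x2A007  P=1,RW=1,US=1,PS=0
  ⇒ phys 0x2AA5B  [2 reads]
#1 VA=0x1201D5A (r,kernel):
  L0 @0x26[9] → 0x2B007  P=1,RW=1,US=1,PS=0
  L1 @0x2B[1] → 0x2D007  P=1,RW=1,US=1,PS=0
  ⇒ phys 0x2DD5A  [2 reads]
#2 VA=0x18180D7 (r,kernel):
  L0 @0x26[12] → 0x30007  P=1,RW=1,US=1,PS=0
  L1 @0x30[24] → 0x34007  P=1,RW=1,US=1,PS=0
  ⇒ phys 0x340D7  [2 reads]
#3 VA=0xE05F74 (r,kernel):
  L0 @0x26[7] → 0x35007  P=1,RW=1,US=1,PS=0
  L1 @0x35[5] → 0x36007  P=1,RW=1,US=1,PS=0
  ⇒ phys 0x36F74  [2 reads]
#4 VA=0x3C130E9 (r,kernel):
  L0 @0x26[30] → 0x39007  P=1,RW=1,US=1,PS=0
  L1 @0x39[19] → 0x3A007  P=1,RW=1,US=1,PS=0
  ⇒ phys 0x3A0E9  [2 reads]
#5 VA=0x14167EB (r,kernel):
  L0 @0x26[10] → 0x3E007  P=1,RW=1,US=1,PS=0
  L1 @0x3E[22] → 0x41007  P=1,RW=1,US=1,PS=0
  ⇒ phys 0x417EB  [2 reads]
#6 VA=0x2000411 (r,kernel):
  L0 @0x26[16] → 0x43007  P=1,RW=1,US=1,PS=0
  L1 @0x43[0] → 0x45007  P=1,RW=1,US=1,PS=0
  ⇒ phys 0x45411  [2 reads]

Access #6 PA: 0x45411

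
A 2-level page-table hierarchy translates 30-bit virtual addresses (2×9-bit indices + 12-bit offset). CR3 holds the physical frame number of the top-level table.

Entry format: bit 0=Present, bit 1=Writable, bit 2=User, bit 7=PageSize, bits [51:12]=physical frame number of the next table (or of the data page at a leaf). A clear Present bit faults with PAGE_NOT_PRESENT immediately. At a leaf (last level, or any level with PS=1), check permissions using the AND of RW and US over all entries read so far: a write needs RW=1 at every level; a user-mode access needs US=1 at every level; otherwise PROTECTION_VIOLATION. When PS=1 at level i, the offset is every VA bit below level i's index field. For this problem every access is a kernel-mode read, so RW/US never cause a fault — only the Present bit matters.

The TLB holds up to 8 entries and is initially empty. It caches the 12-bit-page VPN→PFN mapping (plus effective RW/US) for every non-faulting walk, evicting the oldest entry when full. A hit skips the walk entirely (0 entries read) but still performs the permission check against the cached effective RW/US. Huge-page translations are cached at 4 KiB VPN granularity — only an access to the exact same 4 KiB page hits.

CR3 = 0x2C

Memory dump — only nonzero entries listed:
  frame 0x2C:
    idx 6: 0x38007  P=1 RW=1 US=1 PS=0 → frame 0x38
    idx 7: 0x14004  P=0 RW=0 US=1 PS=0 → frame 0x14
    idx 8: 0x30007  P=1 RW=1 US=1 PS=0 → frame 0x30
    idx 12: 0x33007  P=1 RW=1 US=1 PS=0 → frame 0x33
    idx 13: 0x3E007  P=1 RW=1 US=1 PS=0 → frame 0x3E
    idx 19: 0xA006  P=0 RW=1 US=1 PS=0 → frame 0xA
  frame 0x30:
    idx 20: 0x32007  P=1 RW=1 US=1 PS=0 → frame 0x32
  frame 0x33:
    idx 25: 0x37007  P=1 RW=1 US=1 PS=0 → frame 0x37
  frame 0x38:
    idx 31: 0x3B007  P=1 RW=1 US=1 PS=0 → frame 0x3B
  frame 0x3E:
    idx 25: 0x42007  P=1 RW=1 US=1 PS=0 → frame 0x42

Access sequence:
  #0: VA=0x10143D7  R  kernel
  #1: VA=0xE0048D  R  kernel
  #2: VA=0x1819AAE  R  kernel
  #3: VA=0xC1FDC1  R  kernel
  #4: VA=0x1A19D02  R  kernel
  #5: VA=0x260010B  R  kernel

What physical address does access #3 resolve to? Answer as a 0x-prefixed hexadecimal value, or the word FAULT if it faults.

Per-access translation:
#0 VA=0x10143D7 (r,kernel):
  L0: frame=0x2C idx=8 entry=0x30007 [P=1 RW=1 US=1 PS=0]
  L1: frame=0x30 idx=20 entry=0x32007 [P=1 RW=1 US=1 PS=0]
  → PA=0x323D7  (2 entries read)
#1 VA=0xE0048D (r,kernel):
  L0: frame=0x2C idx=7 entry=0x14004 [P=0 RW=0 US=1 PS=0]
  → PAGE_NOT_PRESENT  (1 entries read)
#2 VA=0x1819AAE (r,kernel):
  L0: frame=0x2C idx=12 entry=0x33007 [P=1 RW=1 US=1 PS=0]
  L1: frame=0x33 idx=25 entry=0x37007 [P=1 RW=1 US=1 PS=0]
  → PA=0x37AAE  (2 entries read)
#3 VA=0xC1FDC1 (r,kernel):
  L0: frame=0x2C idx=6 entry=0x38007 [P=1 RW=1 US=1 PS=0]
  L1: frame=0x38 idx=31 entry=0x3B007 [P=1 RW=1 US=1 PS=0]
  → PA=0x3BDC1  (2 entries read)
#4 VA=0x1A19D02 (r,kernel):
  L0: frame=0x2C idx=13 entry=0x3E007 [P=1 RW=1 US=1 PS=0]
  L1: frame=0x3E idx=25 entry=0x42007 [P=1 RW=1 US=1 PS=0]
  → PA=0x42D02  (2 entries read)
#5 VA=0x260010B (r,kernel):
  L0: frame=0x2C idx=19 entry=0xA006 [P=0 RW=1 US=1 PS=0]
  → PAGE_NOT_PRESENT  (1 entries read)

Access #3 PA: 0x3BDC1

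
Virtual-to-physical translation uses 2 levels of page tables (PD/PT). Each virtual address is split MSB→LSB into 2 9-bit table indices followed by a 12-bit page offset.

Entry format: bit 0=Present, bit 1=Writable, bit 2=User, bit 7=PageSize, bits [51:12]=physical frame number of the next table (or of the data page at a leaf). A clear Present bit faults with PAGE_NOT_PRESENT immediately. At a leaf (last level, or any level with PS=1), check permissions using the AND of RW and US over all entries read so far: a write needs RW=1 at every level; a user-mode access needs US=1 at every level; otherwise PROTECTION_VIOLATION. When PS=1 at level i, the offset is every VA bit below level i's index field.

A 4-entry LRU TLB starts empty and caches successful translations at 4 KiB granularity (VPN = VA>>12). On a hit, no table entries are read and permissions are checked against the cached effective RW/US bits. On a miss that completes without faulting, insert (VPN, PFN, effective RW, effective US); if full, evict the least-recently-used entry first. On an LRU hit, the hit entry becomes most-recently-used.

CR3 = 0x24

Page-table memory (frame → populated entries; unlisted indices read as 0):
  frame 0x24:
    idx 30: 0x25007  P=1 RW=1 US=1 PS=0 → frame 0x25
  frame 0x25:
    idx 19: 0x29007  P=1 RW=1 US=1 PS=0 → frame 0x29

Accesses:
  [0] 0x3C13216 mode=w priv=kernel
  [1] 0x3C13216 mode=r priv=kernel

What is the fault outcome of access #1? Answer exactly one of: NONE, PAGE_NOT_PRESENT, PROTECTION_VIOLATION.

Per-access translation:
#0 VA=0x3C13216 (w,kernel):
  lvl0: tbl 0x24, slot 30 ⇒ 0x25007 (P1/RW1/US1/PS0)
  lvl1: tbl 0x25, slot 19 ⇒ 0x29007 (P1/RW1/US1/PS0)
  ⇒ phys 0x29216  [2 reads]
#1 VA=0x3C13216 (r,kernel):
  TLB hit vpn=0x3C13 → PA=0x29216

Access #1 fault: NONE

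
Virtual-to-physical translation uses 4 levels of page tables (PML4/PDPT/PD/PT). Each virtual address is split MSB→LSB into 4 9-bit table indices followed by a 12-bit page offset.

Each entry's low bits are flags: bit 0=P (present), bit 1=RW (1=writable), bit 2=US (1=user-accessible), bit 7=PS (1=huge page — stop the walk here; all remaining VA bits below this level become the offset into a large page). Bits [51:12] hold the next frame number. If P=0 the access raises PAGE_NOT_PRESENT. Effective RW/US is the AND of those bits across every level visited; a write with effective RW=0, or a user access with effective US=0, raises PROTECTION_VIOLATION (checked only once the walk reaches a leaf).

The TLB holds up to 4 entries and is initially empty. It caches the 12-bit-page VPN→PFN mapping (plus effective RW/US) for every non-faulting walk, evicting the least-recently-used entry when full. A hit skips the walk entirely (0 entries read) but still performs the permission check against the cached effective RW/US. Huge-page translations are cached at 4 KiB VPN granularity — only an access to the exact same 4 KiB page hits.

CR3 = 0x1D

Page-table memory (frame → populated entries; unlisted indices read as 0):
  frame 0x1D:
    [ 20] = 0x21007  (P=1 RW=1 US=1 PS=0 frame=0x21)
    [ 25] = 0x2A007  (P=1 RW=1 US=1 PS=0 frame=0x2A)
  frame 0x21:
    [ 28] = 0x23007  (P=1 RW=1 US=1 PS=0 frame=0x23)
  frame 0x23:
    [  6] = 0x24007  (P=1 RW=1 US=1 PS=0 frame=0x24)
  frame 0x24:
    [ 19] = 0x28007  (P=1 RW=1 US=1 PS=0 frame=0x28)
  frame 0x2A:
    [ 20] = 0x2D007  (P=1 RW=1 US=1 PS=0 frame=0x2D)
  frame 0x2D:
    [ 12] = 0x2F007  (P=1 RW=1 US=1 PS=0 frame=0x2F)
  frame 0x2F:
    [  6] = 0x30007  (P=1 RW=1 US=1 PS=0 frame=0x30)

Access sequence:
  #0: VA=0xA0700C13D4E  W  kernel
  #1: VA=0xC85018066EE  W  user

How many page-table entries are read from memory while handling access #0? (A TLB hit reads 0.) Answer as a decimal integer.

Trace:
#0 VA=0xA0700C13D4E (w,kernel):
  lvl0: tbl 0x1D, slot 20 ⇒ 0x21007 (P1/RW1/US1/PS0)
  lvl1: tbl 0x21, slot 28 ⇒ 0x23007 (P1/RW1/US1/PS0)
  lvl2: tbl 0x23, slot 6 ⇒ 0x24007 (P1/RW1/US1/PS0)
  lvl3: tbl 0x24, slot 19 ⇒ 0x28007 (P1/RW1/US1/PS0)
  → PA=0x28D4E  (4 entries read)
#1 VA=0xC85018066EE (w,user):
  lvl0: tbl 0x1D, slot 25 ⇒ 0x2A007 (P1/RW1/US1/PS0)
  lvl1: tbl 0x2A, slot 20 ⇒ 0x2D007 (P1/RW1/US1/PS0)
  lvl2: tbl 0x2D, slot 12 ⇒ 0x2F007 (P1/RW1/US1/PS0)
  lvl3: tbl 0x2F, slot 6 ⇒ 0x30007 (P1/RW1/US1/PS0)
  → PA=0x306EE  (4 entries read)

Entries read for #0: 4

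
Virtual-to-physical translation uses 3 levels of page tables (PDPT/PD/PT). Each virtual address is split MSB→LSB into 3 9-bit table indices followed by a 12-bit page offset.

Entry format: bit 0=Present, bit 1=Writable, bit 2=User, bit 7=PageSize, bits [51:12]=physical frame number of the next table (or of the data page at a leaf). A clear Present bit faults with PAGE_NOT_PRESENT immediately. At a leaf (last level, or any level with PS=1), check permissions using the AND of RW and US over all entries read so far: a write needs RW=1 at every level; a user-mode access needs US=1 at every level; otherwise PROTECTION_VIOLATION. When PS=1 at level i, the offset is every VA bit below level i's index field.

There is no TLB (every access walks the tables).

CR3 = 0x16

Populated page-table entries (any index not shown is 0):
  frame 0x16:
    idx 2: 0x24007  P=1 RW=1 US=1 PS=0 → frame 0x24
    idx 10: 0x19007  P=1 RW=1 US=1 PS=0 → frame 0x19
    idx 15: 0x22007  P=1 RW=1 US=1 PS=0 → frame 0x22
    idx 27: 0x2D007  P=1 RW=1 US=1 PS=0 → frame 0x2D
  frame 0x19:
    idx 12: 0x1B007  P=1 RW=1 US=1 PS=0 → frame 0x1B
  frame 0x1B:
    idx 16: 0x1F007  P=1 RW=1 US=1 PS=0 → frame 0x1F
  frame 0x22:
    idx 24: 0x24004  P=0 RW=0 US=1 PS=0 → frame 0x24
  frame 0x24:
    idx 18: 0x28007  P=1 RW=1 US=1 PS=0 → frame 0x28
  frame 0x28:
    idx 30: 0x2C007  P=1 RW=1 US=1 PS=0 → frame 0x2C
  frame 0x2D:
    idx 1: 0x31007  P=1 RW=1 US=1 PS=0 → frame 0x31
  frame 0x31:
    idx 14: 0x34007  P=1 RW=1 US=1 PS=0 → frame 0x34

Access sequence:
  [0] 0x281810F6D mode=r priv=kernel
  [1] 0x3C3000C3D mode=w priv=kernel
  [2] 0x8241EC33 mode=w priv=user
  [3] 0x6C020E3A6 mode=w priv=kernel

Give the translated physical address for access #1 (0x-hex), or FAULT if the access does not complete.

Per-access translation:
#0 VA=0x281810F6D (r,kernel):
  [0] read 0x16 idx=10: raw=0x19007 flags P=1 W=1 U=1 S=0
  [1] read 0x19 idx=12: raw=0x1B007 flags P=1 W=1 U=1 S=0
  [2] read 0x1B idx=16: raw=0x1F007 flags P=1 W=1 U=1 S=0
  → PA=0x1FF6D  (3 entries read)
#1 VA=0x3C3000C3D (w,kernel):
  [0] read 0x16 idx=15: raw=0x22007 flags P=1 W=1 U=1 S=0
  [1] read 0x22 idx=24: raw=0x24004 flags P=0 W=0 U=1 S=0
  ⇒ fault: PAGE_NOT_PRESENT  — 2 lookups
#2 VA=0x8241EC33 (w,user):
  [0] read 0x16 idx=2: raw=0x24007 flags P=1 W=1 U=1 S=0
  [1] read 0x24 idx=18: raw=0x28007 flags P=1 W=1 U=1 S=0
  [2] read 0x28 idx=30: raw=0x2C007 flags P=1 W=1 U=1 S=0
  → PA=0x2CC33  (3 entries read)
#3 VA=0x6C020E3A6 (w,kernel):
  [0] read 0x16 idx=27: raw=0x2D007 flags P=1 W=1 U=1 S=0
  [1] read 0x2D idx=1: raw=0x31007 flags P=1 W=1 U=1 S=0
  [2] read 0x31 idx=14: raw=0x34007 flags P=1 W=1 U=1 S=0
  → PA=0x343A6  (3 entries read)

Access #1 PA: FAULT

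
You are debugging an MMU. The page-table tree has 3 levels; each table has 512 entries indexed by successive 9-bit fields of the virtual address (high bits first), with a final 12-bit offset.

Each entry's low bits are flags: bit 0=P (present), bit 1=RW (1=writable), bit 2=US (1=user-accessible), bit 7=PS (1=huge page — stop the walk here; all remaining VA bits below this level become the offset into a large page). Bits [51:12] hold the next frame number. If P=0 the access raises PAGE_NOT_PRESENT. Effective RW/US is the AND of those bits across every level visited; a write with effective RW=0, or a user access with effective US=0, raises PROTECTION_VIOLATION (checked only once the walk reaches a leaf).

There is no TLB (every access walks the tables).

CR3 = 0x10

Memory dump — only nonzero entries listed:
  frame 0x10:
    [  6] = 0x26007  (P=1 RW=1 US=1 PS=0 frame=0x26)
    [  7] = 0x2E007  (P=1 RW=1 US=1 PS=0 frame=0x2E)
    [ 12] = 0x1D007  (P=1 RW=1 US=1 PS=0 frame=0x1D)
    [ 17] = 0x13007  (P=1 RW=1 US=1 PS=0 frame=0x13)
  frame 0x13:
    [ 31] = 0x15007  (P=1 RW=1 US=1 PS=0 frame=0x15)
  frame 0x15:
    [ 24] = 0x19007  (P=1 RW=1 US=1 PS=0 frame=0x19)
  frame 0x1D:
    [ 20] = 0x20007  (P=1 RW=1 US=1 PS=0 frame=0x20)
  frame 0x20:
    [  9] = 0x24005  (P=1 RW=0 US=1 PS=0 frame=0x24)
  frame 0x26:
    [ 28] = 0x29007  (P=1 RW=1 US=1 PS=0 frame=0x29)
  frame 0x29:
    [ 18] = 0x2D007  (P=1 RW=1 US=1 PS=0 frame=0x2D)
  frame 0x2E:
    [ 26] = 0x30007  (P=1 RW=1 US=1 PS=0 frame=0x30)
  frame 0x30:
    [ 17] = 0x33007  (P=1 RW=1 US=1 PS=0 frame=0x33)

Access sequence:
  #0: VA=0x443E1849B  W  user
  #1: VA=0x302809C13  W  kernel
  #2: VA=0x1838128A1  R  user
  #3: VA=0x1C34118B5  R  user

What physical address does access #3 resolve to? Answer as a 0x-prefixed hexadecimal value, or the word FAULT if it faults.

Trace:
#0 VA=0x443E1849B (w,user):
  L0 @0x10[17] → 0x13007  P=1,RW=1,US=1,PS=0
  L1 @0x13[31] → 0x15007  P=1,RW=1,US=1,PS=0
  L2 @0x15[24] → 0x19007  P=1,RW=1,US=1,PS=0
  → PA=0x1949B  (3 entries read)
#1 VA=0x302809C13 (w,kernel):
  L0 @0x10[12] → 0x1D007  P=1,RW=1,US=1,PS=0
  L1 @0x1D[20] → 0x20007  P=1,RW=1,US=1,PS=0
  L2 @0x20[9] → 0x24005  P=1,RW=0,US=1,PS=0
  ✗ PROTECTION_VIOLATION  [3 reads]
#2 VA=0x1838128A1 (r,user):
  L0 @0x10[6] → 0x26007  P=1,RW=1,US=1,PS=0
  L1 @0x26[28] → 0x29007  P=1,RW=1,US=1,PS=0
  L2 @0x29[18] → 0x2D007  P=1,RW=1,US=1,PS=0
  → PA=0x2D8A1  (3 entries read)
#3 VA=0x1C34118B5 (r,user):
  L0 @0x10[7] → 0x2E007  P=1,RW=1,US=1,PS=0
  L1 @0x2E[26] → 0x30007  P=1,RW=1,US=1,PS=0
  L2 @0x30[17] → 0x33007  P=1,RW=1,US=1,PS=0
  → PA=0x338B5  (3 entries read)

Access #3 PA: 0x338B5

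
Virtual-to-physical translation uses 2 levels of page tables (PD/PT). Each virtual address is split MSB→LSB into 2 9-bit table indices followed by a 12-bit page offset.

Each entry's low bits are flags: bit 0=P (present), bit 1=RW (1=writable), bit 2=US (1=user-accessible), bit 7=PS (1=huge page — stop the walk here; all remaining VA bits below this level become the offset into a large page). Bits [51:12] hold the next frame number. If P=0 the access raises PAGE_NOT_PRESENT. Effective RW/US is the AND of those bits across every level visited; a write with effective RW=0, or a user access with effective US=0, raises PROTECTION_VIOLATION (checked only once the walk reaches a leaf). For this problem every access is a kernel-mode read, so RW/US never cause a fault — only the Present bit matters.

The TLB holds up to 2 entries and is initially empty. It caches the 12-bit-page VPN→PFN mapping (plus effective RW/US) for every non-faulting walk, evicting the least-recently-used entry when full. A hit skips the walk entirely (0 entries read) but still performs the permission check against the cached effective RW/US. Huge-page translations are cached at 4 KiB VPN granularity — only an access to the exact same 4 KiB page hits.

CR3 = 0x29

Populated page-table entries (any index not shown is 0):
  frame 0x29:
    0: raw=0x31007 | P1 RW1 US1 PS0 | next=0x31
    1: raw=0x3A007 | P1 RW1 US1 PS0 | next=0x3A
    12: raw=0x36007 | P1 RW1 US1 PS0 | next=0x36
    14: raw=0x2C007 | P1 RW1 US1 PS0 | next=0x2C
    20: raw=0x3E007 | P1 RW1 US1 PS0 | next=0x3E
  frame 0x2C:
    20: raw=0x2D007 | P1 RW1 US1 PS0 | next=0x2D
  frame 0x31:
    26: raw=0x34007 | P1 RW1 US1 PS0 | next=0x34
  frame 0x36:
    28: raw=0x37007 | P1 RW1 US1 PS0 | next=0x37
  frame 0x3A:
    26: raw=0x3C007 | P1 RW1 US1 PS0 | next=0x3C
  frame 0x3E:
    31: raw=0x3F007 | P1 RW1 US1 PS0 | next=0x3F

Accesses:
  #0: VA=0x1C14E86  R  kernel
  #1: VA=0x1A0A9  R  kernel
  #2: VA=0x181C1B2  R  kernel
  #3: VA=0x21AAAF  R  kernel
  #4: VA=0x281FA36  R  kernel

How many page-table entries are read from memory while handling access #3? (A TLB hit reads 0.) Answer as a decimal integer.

Trace:
#0 VA=0x1C14E86 (r,kernel):
  L0 @0x29[14] → 0x2C007  P=1,RW=1,US=1,PS=0
  L1 @0x2C[20] → 0x2D007  P=1,RW=1,US=1,PS=0
  ✓ 0x2DE86  — 2 lookups
#1 VA=0x1A0A9 (r,kernel):
  L0 @0x29[0] → 0x31007  P=1,RW=1,US=1,PS=0
  L1 @0x31[26] → 0x34007  P=1,RW=1,US=1,PS=0
  ✓ 0x340A9  — 2 lookups
#2 VA=0x181C1B2 (r,kernel):
  L0 @0x29[12] → 0x36007  P=1,RW=1,US=1,PS=0
  L1 @0x36[28] → 0x37007  P=1,RW=1,US=1,PS=0
  ✓ 0x371B2  — 2 lookups
#3 VA=0x21AAAF (r,kernel):
  L0 @0x29[1] → 0x3A007  P=1,RW=1,US=1,PS=0
  L1 @0x3A[26] → 0x3C007  P=1,RW=1,US=1,PS=0
  ✓ 0x3CAAF  — 2 lookups
#4 VA=0x281FA36 (r,kernel):
  L0 @0x29[20] → 0x3E007  P=1,RW=1,US=1,PS=0
  L1 @0x3E[31] → 0x3F007  P=1,RW=1,US=1,PS=0
  ✓ 0x3FA36  — 2 lookups

Entries read for #3: 2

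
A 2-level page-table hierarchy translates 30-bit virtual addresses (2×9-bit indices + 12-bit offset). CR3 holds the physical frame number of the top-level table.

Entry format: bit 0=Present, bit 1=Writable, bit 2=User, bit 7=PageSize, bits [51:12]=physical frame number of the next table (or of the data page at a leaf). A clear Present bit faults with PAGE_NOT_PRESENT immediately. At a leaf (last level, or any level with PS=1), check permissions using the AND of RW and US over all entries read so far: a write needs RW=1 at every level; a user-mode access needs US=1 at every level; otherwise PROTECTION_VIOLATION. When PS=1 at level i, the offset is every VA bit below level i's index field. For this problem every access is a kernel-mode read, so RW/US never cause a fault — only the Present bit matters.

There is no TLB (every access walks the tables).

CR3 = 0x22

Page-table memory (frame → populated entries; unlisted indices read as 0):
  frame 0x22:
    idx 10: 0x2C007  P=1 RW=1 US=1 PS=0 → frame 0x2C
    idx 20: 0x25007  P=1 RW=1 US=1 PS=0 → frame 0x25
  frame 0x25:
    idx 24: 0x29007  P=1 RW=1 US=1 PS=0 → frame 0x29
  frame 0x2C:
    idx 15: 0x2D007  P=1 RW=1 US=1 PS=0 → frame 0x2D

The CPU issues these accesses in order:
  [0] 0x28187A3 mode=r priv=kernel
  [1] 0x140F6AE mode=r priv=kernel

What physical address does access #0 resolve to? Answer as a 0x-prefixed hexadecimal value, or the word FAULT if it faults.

Per-access translation:
#0 VA=0x28187A3 (r,kernel):
  L0: frame=0x22 idx=20 entry=0x25007 [P=1 RW=1 US=1 PS=0]
  L1: frame=0x25 idx=24 entry=0x29007 [P=1 RW=1 US=1 PS=0]
  → PA=0x297A3  (2 entries read)
#1 VA=0x140F6AE (r,kernel):
  L0: frame=0x22 idx=10 entry=0x2C007 [P=1 RW=1 US=1 PS=0]
  L1: frame=0x2C idx=15 entry=0x2D007 [P=1 RW=1 US=1 PS=0]
  → PA=0x2D6AE  (2 entries read)

Access #0 PA: 0x297A3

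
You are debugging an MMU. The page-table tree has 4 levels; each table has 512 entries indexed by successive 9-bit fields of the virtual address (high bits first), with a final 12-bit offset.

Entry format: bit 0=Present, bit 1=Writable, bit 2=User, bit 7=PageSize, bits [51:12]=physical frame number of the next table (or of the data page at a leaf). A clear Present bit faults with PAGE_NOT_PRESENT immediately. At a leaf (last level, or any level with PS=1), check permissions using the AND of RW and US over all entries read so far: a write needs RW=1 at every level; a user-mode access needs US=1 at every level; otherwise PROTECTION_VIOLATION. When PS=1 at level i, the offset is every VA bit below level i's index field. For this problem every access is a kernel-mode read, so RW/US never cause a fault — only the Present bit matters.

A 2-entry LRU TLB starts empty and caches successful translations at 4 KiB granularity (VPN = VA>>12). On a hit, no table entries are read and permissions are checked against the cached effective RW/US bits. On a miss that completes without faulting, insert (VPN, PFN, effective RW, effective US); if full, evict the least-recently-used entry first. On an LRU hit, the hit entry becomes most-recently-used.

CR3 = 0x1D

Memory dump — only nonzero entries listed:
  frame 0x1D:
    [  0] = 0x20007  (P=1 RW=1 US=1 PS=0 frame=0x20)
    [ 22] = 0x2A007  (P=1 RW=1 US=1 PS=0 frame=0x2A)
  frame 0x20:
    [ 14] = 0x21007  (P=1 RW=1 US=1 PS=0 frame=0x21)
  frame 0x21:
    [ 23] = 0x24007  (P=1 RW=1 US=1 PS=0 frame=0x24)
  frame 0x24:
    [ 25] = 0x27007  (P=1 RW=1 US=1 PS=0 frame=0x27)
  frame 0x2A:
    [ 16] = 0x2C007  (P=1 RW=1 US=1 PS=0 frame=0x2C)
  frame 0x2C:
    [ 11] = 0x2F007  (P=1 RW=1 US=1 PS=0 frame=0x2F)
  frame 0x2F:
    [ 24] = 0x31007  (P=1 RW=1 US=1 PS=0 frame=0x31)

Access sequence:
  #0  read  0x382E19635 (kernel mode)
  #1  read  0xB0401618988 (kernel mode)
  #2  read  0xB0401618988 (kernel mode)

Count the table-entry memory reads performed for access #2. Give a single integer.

Trace:
#0 VA=0x382E19635 (r,kernel):
  L0: frame=0x1D idx=0 entry=0x20007 [P=1 RW=1 US=1 PS=0]
  L1: frame=0x20 idx=14 entry=0x21007 [P=1 RW=1 US=1 PS=0]
  L2: frame=0x21 idx=23 entry=0x24007 [P=1 RW=1 US=1 PS=0]
  L3: frame=0x24 idx=25 entry=0x27007 [P=1 RW=1 US=1 PS=0]
  ✓ 0x27635  — 4 lookups
#1 VA=0xB0401618988 (r,kernel):
  L0: frame=0x1D idx=22 entry=0x2A007 [P=1 RW=1 US=1 PS=0]
  L1: frame=0x2A idx=16 entry=0x2C007 [P=1 RW=1 US=1 PS=0]
  L2: frame=0x2C idx=11 entry=0x2F007 [P=1 RW=1 US=1 PS=0]
  L3: frame=0x2F idx=24 entry=0x31007 [P=1 RW=1 US=1 PS=0]
  ✓ 0x31988  — 4 lookups
#2 VA=0xB0401618988 (r,kernel):
  TLB hit vpn=0xB0401618 → PA=0x31988

Entries read for #2: 0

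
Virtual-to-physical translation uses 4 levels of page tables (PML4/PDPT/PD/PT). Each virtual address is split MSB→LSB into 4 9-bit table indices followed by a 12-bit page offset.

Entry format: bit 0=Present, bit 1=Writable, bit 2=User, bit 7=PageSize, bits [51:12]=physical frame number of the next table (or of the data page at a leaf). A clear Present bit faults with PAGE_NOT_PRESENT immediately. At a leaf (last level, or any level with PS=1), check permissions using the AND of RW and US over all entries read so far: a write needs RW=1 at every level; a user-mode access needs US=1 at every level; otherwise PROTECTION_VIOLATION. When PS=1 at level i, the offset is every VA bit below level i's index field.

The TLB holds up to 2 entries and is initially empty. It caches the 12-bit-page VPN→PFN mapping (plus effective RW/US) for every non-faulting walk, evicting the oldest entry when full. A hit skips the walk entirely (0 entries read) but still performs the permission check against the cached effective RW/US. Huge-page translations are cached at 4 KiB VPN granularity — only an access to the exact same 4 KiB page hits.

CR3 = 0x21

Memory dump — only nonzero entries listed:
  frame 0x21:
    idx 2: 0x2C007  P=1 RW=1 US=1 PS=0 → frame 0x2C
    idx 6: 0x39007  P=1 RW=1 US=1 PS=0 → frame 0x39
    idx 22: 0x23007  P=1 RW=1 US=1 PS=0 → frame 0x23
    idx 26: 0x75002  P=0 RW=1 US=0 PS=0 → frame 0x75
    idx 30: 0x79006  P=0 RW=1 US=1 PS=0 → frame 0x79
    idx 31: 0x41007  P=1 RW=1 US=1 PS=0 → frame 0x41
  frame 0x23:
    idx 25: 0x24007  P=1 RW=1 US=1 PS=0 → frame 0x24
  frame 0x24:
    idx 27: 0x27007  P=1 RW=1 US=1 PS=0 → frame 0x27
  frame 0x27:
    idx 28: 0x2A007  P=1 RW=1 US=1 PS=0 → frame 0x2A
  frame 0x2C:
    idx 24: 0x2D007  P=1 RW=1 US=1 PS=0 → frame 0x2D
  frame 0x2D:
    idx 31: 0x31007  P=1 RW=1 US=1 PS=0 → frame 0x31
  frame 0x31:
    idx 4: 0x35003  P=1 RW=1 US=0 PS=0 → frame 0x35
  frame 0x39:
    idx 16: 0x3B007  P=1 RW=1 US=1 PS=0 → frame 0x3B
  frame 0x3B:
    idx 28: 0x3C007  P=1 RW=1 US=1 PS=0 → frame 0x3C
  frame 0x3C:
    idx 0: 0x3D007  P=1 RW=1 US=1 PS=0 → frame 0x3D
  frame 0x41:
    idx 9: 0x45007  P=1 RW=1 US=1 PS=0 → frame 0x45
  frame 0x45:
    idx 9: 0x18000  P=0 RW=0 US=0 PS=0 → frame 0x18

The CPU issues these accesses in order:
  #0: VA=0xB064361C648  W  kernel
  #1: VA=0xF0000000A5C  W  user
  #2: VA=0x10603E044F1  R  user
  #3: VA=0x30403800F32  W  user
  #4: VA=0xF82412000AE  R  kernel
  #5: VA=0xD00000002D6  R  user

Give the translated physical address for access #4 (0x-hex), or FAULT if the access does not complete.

Trace:
#0 VA=0xB064361C648 (w,kernel):
  L0 @0x21[22] → 0x23007  P=1,RW=1,US=1,PS=0
  L1 @0x23[25] → 0x24007  P=1,RW=1,US=1,PS=0
  L2 @0x24[27] → 0x27007  P=1,RW=1,US=1,PS=0
  L3 @0x27[28] → 0x2A007  P=1,RW=1,US=1,PS=0
  ✓ 0x2A648  — 4 lookups
#1 VA=0xF0000000A5C (w,user):
  L0 @0x21[30] → 0x79006  P=0,RW=1,US=1,PS=0
  → PAGE_NOT_PRESENT  (1 entries read)
#2 VA=0x10603E044F1 (r,user):
  L0 @0x21[2] → 0x2C007  P=1,RW=1,US=1,PS=0
  L1 @0x2C[24] → 0x2D007  P=1,RW=1,US=1,PS=0
  L2 @0x2D[31] → 0x31007  P=1,RW=1,US=1,PS=0
  L3 @0x31[4] → 0x35003  P=1,RW=1,US=0,PS=0
  → PROTECTION_VIOLATION  (4 entries read)
#3 VA=0x30403800F32 (w,user):
  L0 @0x21[6] → 0x39007  P=1,RW=1,US=1,PS=0
  L1 @0x39[16] → 0x3B007  P=1,RW=1,US=1,PS=0
  L2 @0x3B[28] → 0x3C007  P=1,RW=1,US=1,PS=0
  L3 @0x3C[0] → 0x3D007  P=1,RW=1,US=1,PS=0
  ✓ 0x3DF32  — 4 lookups
#4 VA=0xF82412000AE (r,kernel):
  L0 @0x21[31] → 0x41007  P=1,RW=1,US=1,PS=0
  L1 @0x41[9] → 0x45007  P=1,RW=1,US=1,PS=0
  L2 @0x45[9] → 0x18000  P=0,RW=0,US=0,PS=0
  → PAGE_NOT_PRESENT  (3 entries read)
#5 VA=0xD00000002D6 (r,user):
  L0 @0x21[26] → 0x75002  P=0,RW=1,US=0,PS=0
  → PAGE_NOT_PRESENT  (1 entries read)

Access #4 PA: FAULT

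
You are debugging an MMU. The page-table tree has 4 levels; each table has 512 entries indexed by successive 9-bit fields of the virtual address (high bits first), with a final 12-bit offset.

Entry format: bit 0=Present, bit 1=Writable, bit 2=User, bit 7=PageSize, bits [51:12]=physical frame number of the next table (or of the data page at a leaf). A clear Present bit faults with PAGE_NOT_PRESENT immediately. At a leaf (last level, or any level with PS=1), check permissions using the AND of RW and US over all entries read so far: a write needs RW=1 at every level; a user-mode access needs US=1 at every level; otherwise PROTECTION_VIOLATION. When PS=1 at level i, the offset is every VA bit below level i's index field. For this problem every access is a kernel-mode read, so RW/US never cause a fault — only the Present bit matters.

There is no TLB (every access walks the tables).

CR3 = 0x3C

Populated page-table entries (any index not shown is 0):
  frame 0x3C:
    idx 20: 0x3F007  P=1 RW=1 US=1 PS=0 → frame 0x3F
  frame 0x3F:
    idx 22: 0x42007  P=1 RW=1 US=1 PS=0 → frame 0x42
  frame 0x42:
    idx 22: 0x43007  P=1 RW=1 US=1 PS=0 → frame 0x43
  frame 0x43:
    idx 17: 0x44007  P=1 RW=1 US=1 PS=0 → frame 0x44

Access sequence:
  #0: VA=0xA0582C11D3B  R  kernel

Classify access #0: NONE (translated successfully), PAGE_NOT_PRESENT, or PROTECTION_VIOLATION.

Trace:
#0 VA=0xA0582C11D3B (r,kernel):
  [0] read 0x3C idx=20: raw=0x3F007 flags P=1 W=1 U=1 S=0
  [1] read 0x3F idx=22: raw=0x42007 flags P=1 W=1 U=1 S=0
  [2] read 0x42 idx=22: raw=0x43007 flags P=1 W=1 U=1 S=0
  [3] read 0x43 idx=17: raw=0x44007 flags P=1 W=1 U=1 S=0
  ⇒ phys 0x44D3B  [4 reads]

Access #0 fault: NONE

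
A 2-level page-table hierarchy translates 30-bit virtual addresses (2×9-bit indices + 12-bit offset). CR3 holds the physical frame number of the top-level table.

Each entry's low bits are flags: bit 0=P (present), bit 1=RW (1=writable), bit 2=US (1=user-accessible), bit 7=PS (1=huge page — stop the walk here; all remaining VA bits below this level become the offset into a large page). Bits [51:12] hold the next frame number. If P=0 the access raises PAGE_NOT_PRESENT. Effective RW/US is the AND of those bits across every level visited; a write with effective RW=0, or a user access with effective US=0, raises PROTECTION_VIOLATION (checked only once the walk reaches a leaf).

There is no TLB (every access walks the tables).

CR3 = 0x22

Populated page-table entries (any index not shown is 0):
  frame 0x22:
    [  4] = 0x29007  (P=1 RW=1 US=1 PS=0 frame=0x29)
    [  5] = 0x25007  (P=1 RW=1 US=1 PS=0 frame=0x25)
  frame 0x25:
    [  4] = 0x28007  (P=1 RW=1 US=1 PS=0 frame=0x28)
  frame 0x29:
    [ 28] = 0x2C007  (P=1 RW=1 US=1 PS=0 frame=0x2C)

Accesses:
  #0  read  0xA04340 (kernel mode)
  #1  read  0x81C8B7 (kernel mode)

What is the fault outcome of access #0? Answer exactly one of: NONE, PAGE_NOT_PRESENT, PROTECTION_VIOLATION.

Per-access translation:
#0 VA=0xA04340 (r,kernel):
  L0: frame=0x22 idx=5 entry=0x25007 [P=1 RW=1 US=1 PS=0]
  L1: frame=0x25 idx=4 entry=0x28007 [P=1 RW=1 US=1 PS=0]
  ✓ 0x28340  — 2 lookups
#1 VA=0x81C8B7 (r,kernel):
  L0: frame=0x22 idx=4 entry=0x29007 [P=1 RW=1 US=1 PS=0]
  L1: frame=0x29 idx=28 entry=0x2C007 [P=1 RW=1 US=1 PS=0]
  ✓ 0x2C8B7  — 2 lookups

Access #0 fault: NONE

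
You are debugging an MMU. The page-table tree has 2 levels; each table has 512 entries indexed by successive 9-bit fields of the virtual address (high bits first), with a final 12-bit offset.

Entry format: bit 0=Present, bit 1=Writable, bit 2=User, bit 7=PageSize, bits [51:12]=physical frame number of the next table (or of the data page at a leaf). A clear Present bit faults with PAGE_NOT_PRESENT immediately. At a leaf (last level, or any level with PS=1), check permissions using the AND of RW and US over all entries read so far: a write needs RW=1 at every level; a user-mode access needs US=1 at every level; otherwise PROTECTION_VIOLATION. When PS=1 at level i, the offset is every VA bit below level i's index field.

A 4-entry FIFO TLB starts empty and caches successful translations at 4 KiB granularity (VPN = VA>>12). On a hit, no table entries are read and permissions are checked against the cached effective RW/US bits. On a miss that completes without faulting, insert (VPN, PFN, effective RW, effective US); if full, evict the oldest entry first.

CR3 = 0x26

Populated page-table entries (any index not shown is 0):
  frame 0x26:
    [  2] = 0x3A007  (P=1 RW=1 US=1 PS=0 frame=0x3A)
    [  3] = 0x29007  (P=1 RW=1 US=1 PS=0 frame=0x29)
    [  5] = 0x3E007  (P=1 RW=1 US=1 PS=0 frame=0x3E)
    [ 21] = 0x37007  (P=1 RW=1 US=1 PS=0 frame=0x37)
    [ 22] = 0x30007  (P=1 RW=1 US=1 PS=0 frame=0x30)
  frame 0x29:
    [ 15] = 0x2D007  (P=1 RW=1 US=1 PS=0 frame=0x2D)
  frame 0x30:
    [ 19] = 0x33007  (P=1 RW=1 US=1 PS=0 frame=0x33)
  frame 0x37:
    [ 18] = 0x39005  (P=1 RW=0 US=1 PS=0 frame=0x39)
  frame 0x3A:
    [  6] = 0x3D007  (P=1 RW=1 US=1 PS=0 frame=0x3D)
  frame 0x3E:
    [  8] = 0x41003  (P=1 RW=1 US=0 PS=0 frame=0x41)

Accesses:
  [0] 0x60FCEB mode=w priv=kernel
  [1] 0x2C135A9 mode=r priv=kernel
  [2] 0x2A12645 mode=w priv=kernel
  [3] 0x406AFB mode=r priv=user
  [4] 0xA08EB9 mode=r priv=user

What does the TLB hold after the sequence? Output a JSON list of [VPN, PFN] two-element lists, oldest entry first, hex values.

Per-access translation:
#0 VA=0x60FCEB (w,kernel):
  lvl0: tbl 0x26, slot 3 ⇒ 0x29007 (P1/RW1/US1/PS0)
  lvl1: tbl 0x29, slot 15 ⇒ 0x2D007 (P1/RW1/US1/PS0)
  ⇒ phys 0x2DCEB  [2 reads]
#1 VA=0x2C135A9 (r,kernel):
  lvl0: tbl 0x26, slot 22 ⇒ 0x30007 (P1/RW1/US1/PS0)
  lvl1: tbl 0x30, slot 19 ⇒ 0x33007 (P1/RW1/US1/PS0)
  ⇒ phys 0x335A9  [2 reads]
#2 VA=0x2A12645 (w,kernel):
  lvl0: tbl 0x26, slot 21 ⇒ 0x37007 (P1/RW1/US1/PS0)
  lvl1: tbl 0x37, slot 18 ⇒ 0x39005 (P1/RW0/US1/PS0)
  ✗ PROTECTION_VIOLATION  [2 reads]
#3 VA=0x406AFB (r,user):
  lvl0: tbl 0x26, slot 2 ⇒ 0x3A007 (P1/RW1/US1/PS0)
  lvl1: tbl 0x3A, slot 6 ⇒ 0x3D007 (P1/RW1/US1/PS0)
  ⇒ phys 0x3DAFB  [2 reads]
#4 VA=0xA08EB9 (r,user):
  lvl0: tbl 0x26, slot 5 ⇒ 0x3E007 (P1/RW1/US1/PS0)
  lvl1: tbl 0x3E, slot 8 ⇒ 0x41003 (P1/RW1/US0/PS0)
  ✗ PROTECTION_VIOLATION  [2 reads]

TLB: [["0x60F", "0x2D"], ["0x2C13", "0x33"], ["0x406", "0x3D"]]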